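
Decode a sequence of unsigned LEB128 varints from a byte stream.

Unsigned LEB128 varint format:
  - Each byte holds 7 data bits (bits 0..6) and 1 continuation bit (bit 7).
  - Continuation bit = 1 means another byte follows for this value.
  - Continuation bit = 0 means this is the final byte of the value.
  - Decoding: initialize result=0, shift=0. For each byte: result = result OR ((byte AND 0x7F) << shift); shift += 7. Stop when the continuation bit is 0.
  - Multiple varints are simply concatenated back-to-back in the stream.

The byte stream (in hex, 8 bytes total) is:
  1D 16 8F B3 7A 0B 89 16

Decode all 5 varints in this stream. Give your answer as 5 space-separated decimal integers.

  byte[0]=0x1D cont=0 payload=0x1D=29: acc |= 29<<0 -> acc=29 shift=7 [end]
Varint 1: bytes[0:1] = 1D -> value 29 (1 byte(s))
  byte[1]=0x16 cont=0 payload=0x16=22: acc |= 22<<0 -> acc=22 shift=7 [end]
Varint 2: bytes[1:2] = 16 -> value 22 (1 byte(s))
  byte[2]=0x8F cont=1 payload=0x0F=15: acc |= 15<<0 -> acc=15 shift=7
  byte[3]=0xB3 cont=1 payload=0x33=51: acc |= 51<<7 -> acc=6543 shift=14
  byte[4]=0x7A cont=0 payload=0x7A=122: acc |= 122<<14 -> acc=2005391 shift=21 [end]
Varint 3: bytes[2:5] = 8F B3 7A -> value 2005391 (3 byte(s))
  byte[5]=0x0B cont=0 payload=0x0B=11: acc |= 11<<0 -> acc=11 shift=7 [end]
Varint 4: bytes[5:6] = 0B -> value 11 (1 byte(s))
  byte[6]=0x89 cont=1 payload=0x09=9: acc |= 9<<0 -> acc=9 shift=7
  byte[7]=0x16 cont=0 payload=0x16=22: acc |= 22<<7 -> acc=2825 shift=14 [end]
Varint 5: bytes[6:8] = 89 16 -> value 2825 (2 byte(s))

Answer: 29 22 2005391 11 2825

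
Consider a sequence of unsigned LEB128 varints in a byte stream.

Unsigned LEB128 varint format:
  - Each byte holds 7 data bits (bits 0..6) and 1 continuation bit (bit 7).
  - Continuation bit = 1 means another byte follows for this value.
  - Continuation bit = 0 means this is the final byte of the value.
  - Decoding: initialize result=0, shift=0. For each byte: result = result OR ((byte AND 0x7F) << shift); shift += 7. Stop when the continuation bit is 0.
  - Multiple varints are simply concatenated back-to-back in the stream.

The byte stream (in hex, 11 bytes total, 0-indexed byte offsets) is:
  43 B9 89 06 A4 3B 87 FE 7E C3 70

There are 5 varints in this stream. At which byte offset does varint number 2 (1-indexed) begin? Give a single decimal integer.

  byte[0]=0x43 cont=0 payload=0x43=67: acc |= 67<<0 -> acc=67 shift=7 [end]
Varint 1: bytes[0:1] = 43 -> value 67 (1 byte(s))
  byte[1]=0xB9 cont=1 payload=0x39=57: acc |= 57<<0 -> acc=57 shift=7
  byte[2]=0x89 cont=1 payload=0x09=9: acc |= 9<<7 -> acc=1209 shift=14
  byte[3]=0x06 cont=0 payload=0x06=6: acc |= 6<<14 -> acc=99513 shift=21 [end]
Varint 2: bytes[1:4] = B9 89 06 -> value 99513 (3 byte(s))
  byte[4]=0xA4 cont=1 payload=0x24=36: acc |= 36<<0 -> acc=36 shift=7
  byte[5]=0x3B cont=0 payload=0x3B=59: acc |= 59<<7 -> acc=7588 shift=14 [end]
Varint 3: bytes[4:6] = A4 3B -> value 7588 (2 byte(s))
  byte[6]=0x87 cont=1 payload=0x07=7: acc |= 7<<0 -> acc=7 shift=7
  byte[7]=0xFE cont=1 payload=0x7E=126: acc |= 126<<7 -> acc=16135 shift=14
  byte[8]=0x7E cont=0 payload=0x7E=126: acc |= 126<<14 -> acc=2080519 shift=21 [end]
Varint 4: bytes[6:9] = 87 FE 7E -> value 2080519 (3 byte(s))
  byte[9]=0xC3 cont=1 payload=0x43=67: acc |= 67<<0 -> acc=67 shift=7
  byte[10]=0x70 cont=0 payload=0x70=112: acc |= 112<<7 -> acc=14403 shift=14 [end]
Varint 5: bytes[9:11] = C3 70 -> value 14403 (2 byte(s))

Answer: 1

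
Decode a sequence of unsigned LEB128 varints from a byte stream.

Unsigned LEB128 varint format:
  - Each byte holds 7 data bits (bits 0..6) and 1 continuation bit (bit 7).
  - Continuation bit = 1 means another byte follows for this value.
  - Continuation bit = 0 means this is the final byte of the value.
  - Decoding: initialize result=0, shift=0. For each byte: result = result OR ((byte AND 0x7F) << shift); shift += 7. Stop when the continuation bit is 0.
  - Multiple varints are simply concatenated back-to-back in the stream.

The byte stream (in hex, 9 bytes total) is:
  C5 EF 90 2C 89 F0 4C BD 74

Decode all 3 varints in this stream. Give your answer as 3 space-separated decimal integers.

  byte[0]=0xC5 cont=1 payload=0x45=69: acc |= 69<<0 -> acc=69 shift=7
  byte[1]=0xEF cont=1 payload=0x6F=111: acc |= 111<<7 -> acc=14277 shift=14
  byte[2]=0x90 cont=1 payload=0x10=16: acc |= 16<<14 -> acc=276421 shift=21
  byte[3]=0x2C cont=0 payload=0x2C=44: acc |= 44<<21 -> acc=92551109 shift=28 [end]
Varint 1: bytes[0:4] = C5 EF 90 2C -> value 92551109 (4 byte(s))
  byte[4]=0x89 cont=1 payload=0x09=9: acc |= 9<<0 -> acc=9 shift=7
  byte[5]=0xF0 cont=1 payload=0x70=112: acc |= 112<<7 -> acc=14345 shift=14
  byte[6]=0x4C cont=0 payload=0x4C=76: acc |= 76<<14 -> acc=1259529 shift=21 [end]
Varint 2: bytes[4:7] = 89 F0 4C -> value 1259529 (3 byte(s))
  byte[7]=0xBD cont=1 payload=0x3D=61: acc |= 61<<0 -> acc=61 shift=7
  byte[8]=0x74 cont=0 payload=0x74=116: acc |= 116<<7 -> acc=14909 shift=14 [end]
Varint 3: bytes[7:9] = BD 74 -> value 14909 (2 byte(s))

Answer: 92551109 1259529 14909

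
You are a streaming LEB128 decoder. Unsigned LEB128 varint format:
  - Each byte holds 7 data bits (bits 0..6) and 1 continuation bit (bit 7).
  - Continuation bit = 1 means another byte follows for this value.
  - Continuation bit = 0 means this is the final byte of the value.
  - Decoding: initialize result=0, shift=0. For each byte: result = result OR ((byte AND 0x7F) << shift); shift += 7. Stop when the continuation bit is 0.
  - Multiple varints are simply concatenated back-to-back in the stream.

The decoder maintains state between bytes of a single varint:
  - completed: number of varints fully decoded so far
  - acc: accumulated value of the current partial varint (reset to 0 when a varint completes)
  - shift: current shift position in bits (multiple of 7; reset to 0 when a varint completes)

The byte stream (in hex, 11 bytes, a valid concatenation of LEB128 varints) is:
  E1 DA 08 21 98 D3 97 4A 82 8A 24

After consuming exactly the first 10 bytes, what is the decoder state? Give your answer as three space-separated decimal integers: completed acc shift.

Answer: 3 1282 14

Derivation:
byte[0]=0xE1 cont=1 payload=0x61: acc |= 97<<0 -> completed=0 acc=97 shift=7
byte[1]=0xDA cont=1 payload=0x5A: acc |= 90<<7 -> completed=0 acc=11617 shift=14
byte[2]=0x08 cont=0 payload=0x08: varint #1 complete (value=142689); reset -> completed=1 acc=0 shift=0
byte[3]=0x21 cont=0 payload=0x21: varint #2 complete (value=33); reset -> completed=2 acc=0 shift=0
byte[4]=0x98 cont=1 payload=0x18: acc |= 24<<0 -> completed=2 acc=24 shift=7
byte[5]=0xD3 cont=1 payload=0x53: acc |= 83<<7 -> completed=2 acc=10648 shift=14
byte[6]=0x97 cont=1 payload=0x17: acc |= 23<<14 -> completed=2 acc=387480 shift=21
byte[7]=0x4A cont=0 payload=0x4A: varint #3 complete (value=155576728); reset -> completed=3 acc=0 shift=0
byte[8]=0x82 cont=1 payload=0x02: acc |= 2<<0 -> completed=3 acc=2 shift=7
byte[9]=0x8A cont=1 payload=0x0A: acc |= 10<<7 -> completed=3 acc=1282 shift=14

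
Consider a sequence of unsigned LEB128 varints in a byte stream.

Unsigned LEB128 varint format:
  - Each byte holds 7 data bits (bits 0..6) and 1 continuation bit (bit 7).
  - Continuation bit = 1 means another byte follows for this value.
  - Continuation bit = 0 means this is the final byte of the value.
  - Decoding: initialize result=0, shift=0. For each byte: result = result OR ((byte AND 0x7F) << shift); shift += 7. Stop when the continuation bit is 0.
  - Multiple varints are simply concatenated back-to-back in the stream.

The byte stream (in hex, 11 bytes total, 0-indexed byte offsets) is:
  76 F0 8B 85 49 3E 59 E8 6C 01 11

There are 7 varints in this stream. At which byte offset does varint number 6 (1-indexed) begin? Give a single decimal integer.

Answer: 9

Derivation:
  byte[0]=0x76 cont=0 payload=0x76=118: acc |= 118<<0 -> acc=118 shift=7 [end]
Varint 1: bytes[0:1] = 76 -> value 118 (1 byte(s))
  byte[1]=0xF0 cont=1 payload=0x70=112: acc |= 112<<0 -> acc=112 shift=7
  byte[2]=0x8B cont=1 payload=0x0B=11: acc |= 11<<7 -> acc=1520 shift=14
  byte[3]=0x85 cont=1 payload=0x05=5: acc |= 5<<14 -> acc=83440 shift=21
  byte[4]=0x49 cont=0 payload=0x49=73: acc |= 73<<21 -> acc=153175536 shift=28 [end]
Varint 2: bytes[1:5] = F0 8B 85 49 -> value 153175536 (4 byte(s))
  byte[5]=0x3E cont=0 payload=0x3E=62: acc |= 62<<0 -> acc=62 shift=7 [end]
Varint 3: bytes[5:6] = 3E -> value 62 (1 byte(s))
  byte[6]=0x59 cont=0 payload=0x59=89: acc |= 89<<0 -> acc=89 shift=7 [end]
Varint 4: bytes[6:7] = 59 -> value 89 (1 byte(s))
  byte[7]=0xE8 cont=1 payload=0x68=104: acc |= 104<<0 -> acc=104 shift=7
  byte[8]=0x6C cont=0 payload=0x6C=108: acc |= 108<<7 -> acc=13928 shift=14 [end]
Varint 5: bytes[7:9] = E8 6C -> value 13928 (2 byte(s))
  byte[9]=0x01 cont=0 payload=0x01=1: acc |= 1<<0 -> acc=1 shift=7 [end]
Varint 6: bytes[9:10] = 01 -> value 1 (1 byte(s))
  byte[10]=0x11 cont=0 payload=0x11=17: acc |= 17<<0 -> acc=17 shift=7 [end]
Varint 7: bytes[10:11] = 11 -> value 17 (1 byte(s))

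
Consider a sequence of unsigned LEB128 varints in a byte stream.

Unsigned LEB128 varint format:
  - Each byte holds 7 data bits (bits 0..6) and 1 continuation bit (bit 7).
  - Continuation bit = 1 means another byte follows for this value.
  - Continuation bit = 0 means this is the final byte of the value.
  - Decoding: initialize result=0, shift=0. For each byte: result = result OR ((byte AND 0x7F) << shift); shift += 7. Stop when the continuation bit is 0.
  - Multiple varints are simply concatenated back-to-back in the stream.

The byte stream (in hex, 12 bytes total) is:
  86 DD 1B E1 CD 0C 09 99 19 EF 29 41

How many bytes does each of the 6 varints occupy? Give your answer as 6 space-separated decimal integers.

Answer: 3 3 1 2 2 1

Derivation:
  byte[0]=0x86 cont=1 payload=0x06=6: acc |= 6<<0 -> acc=6 shift=7
  byte[1]=0xDD cont=1 payload=0x5D=93: acc |= 93<<7 -> acc=11910 shift=14
  byte[2]=0x1B cont=0 payload=0x1B=27: acc |= 27<<14 -> acc=454278 shift=21 [end]
Varint 1: bytes[0:3] = 86 DD 1B -> value 454278 (3 byte(s))
  byte[3]=0xE1 cont=1 payload=0x61=97: acc |= 97<<0 -> acc=97 shift=7
  byte[4]=0xCD cont=1 payload=0x4D=77: acc |= 77<<7 -> acc=9953 shift=14
  byte[5]=0x0C cont=0 payload=0x0C=12: acc |= 12<<14 -> acc=206561 shift=21 [end]
Varint 2: bytes[3:6] = E1 CD 0C -> value 206561 (3 byte(s))
  byte[6]=0x09 cont=0 payload=0x09=9: acc |= 9<<0 -> acc=9 shift=7 [end]
Varint 3: bytes[6:7] = 09 -> value 9 (1 byte(s))
  byte[7]=0x99 cont=1 payload=0x19=25: acc |= 25<<0 -> acc=25 shift=7
  byte[8]=0x19 cont=0 payload=0x19=25: acc |= 25<<7 -> acc=3225 shift=14 [end]
Varint 4: bytes[7:9] = 99 19 -> value 3225 (2 byte(s))
  byte[9]=0xEF cont=1 payload=0x6F=111: acc |= 111<<0 -> acc=111 shift=7
  byte[10]=0x29 cont=0 payload=0x29=41: acc |= 41<<7 -> acc=5359 shift=14 [end]
Varint 5: bytes[9:11] = EF 29 -> value 5359 (2 byte(s))
  byte[11]=0x41 cont=0 payload=0x41=65: acc |= 65<<0 -> acc=65 shift=7 [end]
Varint 6: bytes[11:12] = 41 -> value 65 (1 byte(s))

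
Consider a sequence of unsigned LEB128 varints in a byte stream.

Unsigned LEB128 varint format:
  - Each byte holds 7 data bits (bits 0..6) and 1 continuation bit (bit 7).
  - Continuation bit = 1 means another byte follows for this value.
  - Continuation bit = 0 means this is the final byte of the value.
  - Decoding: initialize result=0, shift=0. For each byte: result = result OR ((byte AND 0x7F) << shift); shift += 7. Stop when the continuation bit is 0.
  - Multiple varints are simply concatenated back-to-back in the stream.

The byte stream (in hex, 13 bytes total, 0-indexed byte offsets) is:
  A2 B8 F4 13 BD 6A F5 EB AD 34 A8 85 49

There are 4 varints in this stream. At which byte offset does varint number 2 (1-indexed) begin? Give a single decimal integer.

Answer: 4

Derivation:
  byte[0]=0xA2 cont=1 payload=0x22=34: acc |= 34<<0 -> acc=34 shift=7
  byte[1]=0xB8 cont=1 payload=0x38=56: acc |= 56<<7 -> acc=7202 shift=14
  byte[2]=0xF4 cont=1 payload=0x74=116: acc |= 116<<14 -> acc=1907746 shift=21
  byte[3]=0x13 cont=0 payload=0x13=19: acc |= 19<<21 -> acc=41753634 shift=28 [end]
Varint 1: bytes[0:4] = A2 B8 F4 13 -> value 41753634 (4 byte(s))
  byte[4]=0xBD cont=1 payload=0x3D=61: acc |= 61<<0 -> acc=61 shift=7
  byte[5]=0x6A cont=0 payload=0x6A=106: acc |= 106<<7 -> acc=13629 shift=14 [end]
Varint 2: bytes[4:6] = BD 6A -> value 13629 (2 byte(s))
  byte[6]=0xF5 cont=1 payload=0x75=117: acc |= 117<<0 -> acc=117 shift=7
  byte[7]=0xEB cont=1 payload=0x6B=107: acc |= 107<<7 -> acc=13813 shift=14
  byte[8]=0xAD cont=1 payload=0x2D=45: acc |= 45<<14 -> acc=751093 shift=21
  byte[9]=0x34 cont=0 payload=0x34=52: acc |= 52<<21 -> acc=109802997 shift=28 [end]
Varint 3: bytes[6:10] = F5 EB AD 34 -> value 109802997 (4 byte(s))
  byte[10]=0xA8 cont=1 payload=0x28=40: acc |= 40<<0 -> acc=40 shift=7
  byte[11]=0x85 cont=1 payload=0x05=5: acc |= 5<<7 -> acc=680 shift=14
  byte[12]=0x49 cont=0 payload=0x49=73: acc |= 73<<14 -> acc=1196712 shift=21 [end]
Varint 4: bytes[10:13] = A8 85 49 -> value 1196712 (3 byte(s))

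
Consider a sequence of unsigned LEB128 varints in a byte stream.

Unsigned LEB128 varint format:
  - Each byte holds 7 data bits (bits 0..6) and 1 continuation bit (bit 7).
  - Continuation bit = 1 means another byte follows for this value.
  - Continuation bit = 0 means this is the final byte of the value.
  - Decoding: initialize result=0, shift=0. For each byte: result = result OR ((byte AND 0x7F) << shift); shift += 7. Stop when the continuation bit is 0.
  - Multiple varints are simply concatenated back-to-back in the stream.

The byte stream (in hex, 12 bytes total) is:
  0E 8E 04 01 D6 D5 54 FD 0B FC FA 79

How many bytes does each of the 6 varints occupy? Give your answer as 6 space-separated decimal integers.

  byte[0]=0x0E cont=0 payload=0x0E=14: acc |= 14<<0 -> acc=14 shift=7 [end]
Varint 1: bytes[0:1] = 0E -> value 14 (1 byte(s))
  byte[1]=0x8E cont=1 payload=0x0E=14: acc |= 14<<0 -> acc=14 shift=7
  byte[2]=0x04 cont=0 payload=0x04=4: acc |= 4<<7 -> acc=526 shift=14 [end]
Varint 2: bytes[1:3] = 8E 04 -> value 526 (2 byte(s))
  byte[3]=0x01 cont=0 payload=0x01=1: acc |= 1<<0 -> acc=1 shift=7 [end]
Varint 3: bytes[3:4] = 01 -> value 1 (1 byte(s))
  byte[4]=0xD6 cont=1 payload=0x56=86: acc |= 86<<0 -> acc=86 shift=7
  byte[5]=0xD5 cont=1 payload=0x55=85: acc |= 85<<7 -> acc=10966 shift=14
  byte[6]=0x54 cont=0 payload=0x54=84: acc |= 84<<14 -> acc=1387222 shift=21 [end]
Varint 4: bytes[4:7] = D6 D5 54 -> value 1387222 (3 byte(s))
  byte[7]=0xFD cont=1 payload=0x7D=125: acc |= 125<<0 -> acc=125 shift=7
  byte[8]=0x0B cont=0 payload=0x0B=11: acc |= 11<<7 -> acc=1533 shift=14 [end]
Varint 5: bytes[7:9] = FD 0B -> value 1533 (2 byte(s))
  byte[9]=0xFC cont=1 payload=0x7C=124: acc |= 124<<0 -> acc=124 shift=7
  byte[10]=0xFA cont=1 payload=0x7A=122: acc |= 122<<7 -> acc=15740 shift=14
  byte[11]=0x79 cont=0 payload=0x79=121: acc |= 121<<14 -> acc=1998204 shift=21 [end]
Varint 6: bytes[9:12] = FC FA 79 -> value 1998204 (3 byte(s))

Answer: 1 2 1 3 2 3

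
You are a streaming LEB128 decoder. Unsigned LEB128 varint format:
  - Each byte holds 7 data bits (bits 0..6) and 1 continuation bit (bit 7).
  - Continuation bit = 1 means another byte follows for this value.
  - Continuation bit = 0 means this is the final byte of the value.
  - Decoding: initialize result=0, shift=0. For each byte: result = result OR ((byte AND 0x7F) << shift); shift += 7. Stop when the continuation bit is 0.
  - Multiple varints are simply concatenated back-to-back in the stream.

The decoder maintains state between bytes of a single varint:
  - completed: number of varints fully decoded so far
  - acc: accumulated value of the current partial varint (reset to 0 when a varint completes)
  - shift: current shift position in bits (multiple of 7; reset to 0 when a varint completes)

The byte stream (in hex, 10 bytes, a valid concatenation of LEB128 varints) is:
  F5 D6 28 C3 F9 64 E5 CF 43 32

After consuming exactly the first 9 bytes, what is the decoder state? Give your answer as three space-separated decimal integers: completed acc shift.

byte[0]=0xF5 cont=1 payload=0x75: acc |= 117<<0 -> completed=0 acc=117 shift=7
byte[1]=0xD6 cont=1 payload=0x56: acc |= 86<<7 -> completed=0 acc=11125 shift=14
byte[2]=0x28 cont=0 payload=0x28: varint #1 complete (value=666485); reset -> completed=1 acc=0 shift=0
byte[3]=0xC3 cont=1 payload=0x43: acc |= 67<<0 -> completed=1 acc=67 shift=7
byte[4]=0xF9 cont=1 payload=0x79: acc |= 121<<7 -> completed=1 acc=15555 shift=14
byte[5]=0x64 cont=0 payload=0x64: varint #2 complete (value=1653955); reset -> completed=2 acc=0 shift=0
byte[6]=0xE5 cont=1 payload=0x65: acc |= 101<<0 -> completed=2 acc=101 shift=7
byte[7]=0xCF cont=1 payload=0x4F: acc |= 79<<7 -> completed=2 acc=10213 shift=14
byte[8]=0x43 cont=0 payload=0x43: varint #3 complete (value=1107941); reset -> completed=3 acc=0 shift=0

Answer: 3 0 0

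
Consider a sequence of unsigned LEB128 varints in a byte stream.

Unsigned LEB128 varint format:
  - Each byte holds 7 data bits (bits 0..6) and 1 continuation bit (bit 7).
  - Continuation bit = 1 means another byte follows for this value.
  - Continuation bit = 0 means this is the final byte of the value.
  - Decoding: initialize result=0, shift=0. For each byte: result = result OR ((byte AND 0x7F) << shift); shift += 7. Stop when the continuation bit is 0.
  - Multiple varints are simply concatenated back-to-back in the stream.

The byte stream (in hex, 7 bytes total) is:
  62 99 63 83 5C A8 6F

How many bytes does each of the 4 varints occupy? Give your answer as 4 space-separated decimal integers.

  byte[0]=0x62 cont=0 payload=0x62=98: acc |= 98<<0 -> acc=98 shift=7 [end]
Varint 1: bytes[0:1] = 62 -> value 98 (1 byte(s))
  byte[1]=0x99 cont=1 payload=0x19=25: acc |= 25<<0 -> acc=25 shift=7
  byte[2]=0x63 cont=0 payload=0x63=99: acc |= 99<<7 -> acc=12697 shift=14 [end]
Varint 2: bytes[1:3] = 99 63 -> value 12697 (2 byte(s))
  byte[3]=0x83 cont=1 payload=0x03=3: acc |= 3<<0 -> acc=3 shift=7
  byte[4]=0x5C cont=0 payload=0x5C=92: acc |= 92<<7 -> acc=11779 shift=14 [end]
Varint 3: bytes[3:5] = 83 5C -> value 11779 (2 byte(s))
  byte[5]=0xA8 cont=1 payload=0x28=40: acc |= 40<<0 -> acc=40 shift=7
  byte[6]=0x6F cont=0 payload=0x6F=111: acc |= 111<<7 -> acc=14248 shift=14 [end]
Varint 4: bytes[5:7] = A8 6F -> value 14248 (2 byte(s))

Answer: 1 2 2 2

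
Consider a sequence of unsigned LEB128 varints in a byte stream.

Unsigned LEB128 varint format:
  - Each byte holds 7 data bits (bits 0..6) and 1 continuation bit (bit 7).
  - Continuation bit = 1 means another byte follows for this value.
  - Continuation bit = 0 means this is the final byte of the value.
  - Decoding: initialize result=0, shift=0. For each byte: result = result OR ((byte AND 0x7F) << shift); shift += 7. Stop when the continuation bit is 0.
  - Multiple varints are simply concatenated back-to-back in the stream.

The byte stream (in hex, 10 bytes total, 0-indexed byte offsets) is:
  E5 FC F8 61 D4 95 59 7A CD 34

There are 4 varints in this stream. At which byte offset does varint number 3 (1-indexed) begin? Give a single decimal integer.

  byte[0]=0xE5 cont=1 payload=0x65=101: acc |= 101<<0 -> acc=101 shift=7
  byte[1]=0xFC cont=1 payload=0x7C=124: acc |= 124<<7 -> acc=15973 shift=14
  byte[2]=0xF8 cont=1 payload=0x78=120: acc |= 120<<14 -> acc=1982053 shift=21
  byte[3]=0x61 cont=0 payload=0x61=97: acc |= 97<<21 -> acc=205405797 shift=28 [end]
Varint 1: bytes[0:4] = E5 FC F8 61 -> value 205405797 (4 byte(s))
  byte[4]=0xD4 cont=1 payload=0x54=84: acc |= 84<<0 -> acc=84 shift=7
  byte[5]=0x95 cont=1 payload=0x15=21: acc |= 21<<7 -> acc=2772 shift=14
  byte[6]=0x59 cont=0 payload=0x59=89: acc |= 89<<14 -> acc=1460948 shift=21 [end]
Varint 2: bytes[4:7] = D4 95 59 -> value 1460948 (3 byte(s))
  byte[7]=0x7A cont=0 payload=0x7A=122: acc |= 122<<0 -> acc=122 shift=7 [end]
Varint 3: bytes[7:8] = 7A -> value 122 (1 byte(s))
  byte[8]=0xCD cont=1 payload=0x4D=77: acc |= 77<<0 -> acc=77 shift=7
  byte[9]=0x34 cont=0 payload=0x34=52: acc |= 52<<7 -> acc=6733 shift=14 [end]
Varint 4: bytes[8:10] = CD 34 -> value 6733 (2 byte(s))

Answer: 7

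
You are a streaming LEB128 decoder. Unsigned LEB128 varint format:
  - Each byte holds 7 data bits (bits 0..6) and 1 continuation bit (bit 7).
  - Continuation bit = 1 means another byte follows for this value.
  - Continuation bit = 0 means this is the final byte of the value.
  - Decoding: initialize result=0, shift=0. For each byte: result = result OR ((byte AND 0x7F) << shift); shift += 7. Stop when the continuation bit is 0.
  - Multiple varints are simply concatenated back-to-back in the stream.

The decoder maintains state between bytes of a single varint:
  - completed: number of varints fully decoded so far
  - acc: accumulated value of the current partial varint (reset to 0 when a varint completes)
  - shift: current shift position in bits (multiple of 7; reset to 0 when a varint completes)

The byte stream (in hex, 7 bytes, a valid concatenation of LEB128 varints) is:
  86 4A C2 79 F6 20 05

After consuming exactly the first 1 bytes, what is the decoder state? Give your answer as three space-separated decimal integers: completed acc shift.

byte[0]=0x86 cont=1 payload=0x06: acc |= 6<<0 -> completed=0 acc=6 shift=7

Answer: 0 6 7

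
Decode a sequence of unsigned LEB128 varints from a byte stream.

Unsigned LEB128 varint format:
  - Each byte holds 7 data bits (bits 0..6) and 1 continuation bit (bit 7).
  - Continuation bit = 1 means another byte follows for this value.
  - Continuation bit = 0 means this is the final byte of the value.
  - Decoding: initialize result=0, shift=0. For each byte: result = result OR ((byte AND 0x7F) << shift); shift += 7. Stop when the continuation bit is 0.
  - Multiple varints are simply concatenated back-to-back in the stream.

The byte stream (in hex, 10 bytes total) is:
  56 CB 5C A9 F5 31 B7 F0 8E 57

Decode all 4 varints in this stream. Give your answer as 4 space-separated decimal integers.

  byte[0]=0x56 cont=0 payload=0x56=86: acc |= 86<<0 -> acc=86 shift=7 [end]
Varint 1: bytes[0:1] = 56 -> value 86 (1 byte(s))
  byte[1]=0xCB cont=1 payload=0x4B=75: acc |= 75<<0 -> acc=75 shift=7
  byte[2]=0x5C cont=0 payload=0x5C=92: acc |= 92<<7 -> acc=11851 shift=14 [end]
Varint 2: bytes[1:3] = CB 5C -> value 11851 (2 byte(s))
  byte[3]=0xA9 cont=1 payload=0x29=41: acc |= 41<<0 -> acc=41 shift=7
  byte[4]=0xF5 cont=1 payload=0x75=117: acc |= 117<<7 -> acc=15017 shift=14
  byte[5]=0x31 cont=0 payload=0x31=49: acc |= 49<<14 -> acc=817833 shift=21 [end]
Varint 3: bytes[3:6] = A9 F5 31 -> value 817833 (3 byte(s))
  byte[6]=0xB7 cont=1 payload=0x37=55: acc |= 55<<0 -> acc=55 shift=7
  byte[7]=0xF0 cont=1 payload=0x70=112: acc |= 112<<7 -> acc=14391 shift=14
  byte[8]=0x8E cont=1 payload=0x0E=14: acc |= 14<<14 -> acc=243767 shift=21
  byte[9]=0x57 cont=0 payload=0x57=87: acc |= 87<<21 -> acc=182695991 shift=28 [end]
Varint 4: bytes[6:10] = B7 F0 8E 57 -> value 182695991 (4 byte(s))

Answer: 86 11851 817833 182695991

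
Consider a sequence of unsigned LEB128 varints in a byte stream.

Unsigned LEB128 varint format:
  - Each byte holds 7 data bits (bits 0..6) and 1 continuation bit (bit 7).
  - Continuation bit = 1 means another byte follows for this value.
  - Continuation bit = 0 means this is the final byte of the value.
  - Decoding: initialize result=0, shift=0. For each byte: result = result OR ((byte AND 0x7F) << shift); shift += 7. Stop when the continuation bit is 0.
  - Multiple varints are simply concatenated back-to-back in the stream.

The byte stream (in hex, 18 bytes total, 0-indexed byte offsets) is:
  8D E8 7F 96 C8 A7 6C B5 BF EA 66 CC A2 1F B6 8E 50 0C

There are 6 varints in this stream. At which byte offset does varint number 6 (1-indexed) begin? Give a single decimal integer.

Answer: 17

Derivation:
  byte[0]=0x8D cont=1 payload=0x0D=13: acc |= 13<<0 -> acc=13 shift=7
  byte[1]=0xE8 cont=1 payload=0x68=104: acc |= 104<<7 -> acc=13325 shift=14
  byte[2]=0x7F cont=0 payload=0x7F=127: acc |= 127<<14 -> acc=2094093 shift=21 [end]
Varint 1: bytes[0:3] = 8D E8 7F -> value 2094093 (3 byte(s))
  byte[3]=0x96 cont=1 payload=0x16=22: acc |= 22<<0 -> acc=22 shift=7
  byte[4]=0xC8 cont=1 payload=0x48=72: acc |= 72<<7 -> acc=9238 shift=14
  byte[5]=0xA7 cont=1 payload=0x27=39: acc |= 39<<14 -> acc=648214 shift=21
  byte[6]=0x6C cont=0 payload=0x6C=108: acc |= 108<<21 -> acc=227140630 shift=28 [end]
Varint 2: bytes[3:7] = 96 C8 A7 6C -> value 227140630 (4 byte(s))
  byte[7]=0xB5 cont=1 payload=0x35=53: acc |= 53<<0 -> acc=53 shift=7
  byte[8]=0xBF cont=1 payload=0x3F=63: acc |= 63<<7 -> acc=8117 shift=14
  byte[9]=0xEA cont=1 payload=0x6A=106: acc |= 106<<14 -> acc=1744821 shift=21
  byte[10]=0x66 cont=0 payload=0x66=102: acc |= 102<<21 -> acc=215654325 shift=28 [end]
Varint 3: bytes[7:11] = B5 BF EA 66 -> value 215654325 (4 byte(s))
  byte[11]=0xCC cont=1 payload=0x4C=76: acc |= 76<<0 -> acc=76 shift=7
  byte[12]=0xA2 cont=1 payload=0x22=34: acc |= 34<<7 -> acc=4428 shift=14
  byte[13]=0x1F cont=0 payload=0x1F=31: acc |= 31<<14 -> acc=512332 shift=21 [end]
Varint 4: bytes[11:14] = CC A2 1F -> value 512332 (3 byte(s))
  byte[14]=0xB6 cont=1 payload=0x36=54: acc |= 54<<0 -> acc=54 shift=7
  byte[15]=0x8E cont=1 payload=0x0E=14: acc |= 14<<7 -> acc=1846 shift=14
  byte[16]=0x50 cont=0 payload=0x50=80: acc |= 80<<14 -> acc=1312566 shift=21 [end]
Varint 5: bytes[14:17] = B6 8E 50 -> value 1312566 (3 byte(s))
  byte[17]=0x0C cont=0 payload=0x0C=12: acc |= 12<<0 -> acc=12 shift=7 [end]
Varint 6: bytes[17:18] = 0C -> value 12 (1 byte(s))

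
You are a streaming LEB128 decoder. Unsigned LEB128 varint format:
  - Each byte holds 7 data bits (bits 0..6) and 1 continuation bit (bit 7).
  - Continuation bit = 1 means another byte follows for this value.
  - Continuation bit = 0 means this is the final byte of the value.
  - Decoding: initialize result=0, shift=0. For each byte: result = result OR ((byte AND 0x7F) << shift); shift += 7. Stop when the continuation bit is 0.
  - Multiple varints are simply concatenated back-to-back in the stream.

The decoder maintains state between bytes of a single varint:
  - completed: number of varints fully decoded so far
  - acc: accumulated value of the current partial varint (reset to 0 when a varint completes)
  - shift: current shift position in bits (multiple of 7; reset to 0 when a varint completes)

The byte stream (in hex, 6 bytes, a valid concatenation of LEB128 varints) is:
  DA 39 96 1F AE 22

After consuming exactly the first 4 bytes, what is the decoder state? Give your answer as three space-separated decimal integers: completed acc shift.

Answer: 2 0 0

Derivation:
byte[0]=0xDA cont=1 payload=0x5A: acc |= 90<<0 -> completed=0 acc=90 shift=7
byte[1]=0x39 cont=0 payload=0x39: varint #1 complete (value=7386); reset -> completed=1 acc=0 shift=0
byte[2]=0x96 cont=1 payload=0x16: acc |= 22<<0 -> completed=1 acc=22 shift=7
byte[3]=0x1F cont=0 payload=0x1F: varint #2 complete (value=3990); reset -> completed=2 acc=0 shift=0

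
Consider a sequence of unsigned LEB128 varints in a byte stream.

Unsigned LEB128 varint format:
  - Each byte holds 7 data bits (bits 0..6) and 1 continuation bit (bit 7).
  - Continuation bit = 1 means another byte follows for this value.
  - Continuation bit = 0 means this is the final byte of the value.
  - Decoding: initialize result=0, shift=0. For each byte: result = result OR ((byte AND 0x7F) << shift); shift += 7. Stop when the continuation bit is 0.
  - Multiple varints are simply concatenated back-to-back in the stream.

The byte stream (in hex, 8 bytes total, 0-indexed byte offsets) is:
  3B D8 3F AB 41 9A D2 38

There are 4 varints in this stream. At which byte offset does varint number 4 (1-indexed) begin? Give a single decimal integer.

  byte[0]=0x3B cont=0 payload=0x3B=59: acc |= 59<<0 -> acc=59 shift=7 [end]
Varint 1: bytes[0:1] = 3B -> value 59 (1 byte(s))
  byte[1]=0xD8 cont=1 payload=0x58=88: acc |= 88<<0 -> acc=88 shift=7
  byte[2]=0x3F cont=0 payload=0x3F=63: acc |= 63<<7 -> acc=8152 shift=14 [end]
Varint 2: bytes[1:3] = D8 3F -> value 8152 (2 byte(s))
  byte[3]=0xAB cont=1 payload=0x2B=43: acc |= 43<<0 -> acc=43 shift=7
  byte[4]=0x41 cont=0 payload=0x41=65: acc |= 65<<7 -> acc=8363 shift=14 [end]
Varint 3: bytes[3:5] = AB 41 -> value 8363 (2 byte(s))
  byte[5]=0x9A cont=1 payload=0x1A=26: acc |= 26<<0 -> acc=26 shift=7
  byte[6]=0xD2 cont=1 payload=0x52=82: acc |= 82<<7 -> acc=10522 shift=14
  byte[7]=0x38 cont=0 payload=0x38=56: acc |= 56<<14 -> acc=928026 shift=21 [end]
Varint 4: bytes[5:8] = 9A D2 38 -> value 928026 (3 byte(s))

Answer: 5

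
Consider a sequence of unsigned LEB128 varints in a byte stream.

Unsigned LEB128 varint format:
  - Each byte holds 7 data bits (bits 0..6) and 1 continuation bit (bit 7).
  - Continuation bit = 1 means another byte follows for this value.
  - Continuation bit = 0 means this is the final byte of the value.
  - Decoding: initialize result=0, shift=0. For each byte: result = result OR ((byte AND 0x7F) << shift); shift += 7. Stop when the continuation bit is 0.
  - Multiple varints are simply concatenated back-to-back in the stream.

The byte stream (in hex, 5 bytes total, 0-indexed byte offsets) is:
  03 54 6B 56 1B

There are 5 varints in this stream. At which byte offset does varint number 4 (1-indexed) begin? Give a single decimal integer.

Answer: 3

Derivation:
  byte[0]=0x03 cont=0 payload=0x03=3: acc |= 3<<0 -> acc=3 shift=7 [end]
Varint 1: bytes[0:1] = 03 -> value 3 (1 byte(s))
  byte[1]=0x54 cont=0 payload=0x54=84: acc |= 84<<0 -> acc=84 shift=7 [end]
Varint 2: bytes[1:2] = 54 -> value 84 (1 byte(s))
  byte[2]=0x6B cont=0 payload=0x6B=107: acc |= 107<<0 -> acc=107 shift=7 [end]
Varint 3: bytes[2:3] = 6B -> value 107 (1 byte(s))
  byte[3]=0x56 cont=0 payload=0x56=86: acc |= 86<<0 -> acc=86 shift=7 [end]
Varint 4: bytes[3:4] = 56 -> value 86 (1 byte(s))
  byte[4]=0x1B cont=0 payload=0x1B=27: acc |= 27<<0 -> acc=27 shift=7 [end]
Varint 5: bytes[4:5] = 1B -> value 27 (1 byte(s))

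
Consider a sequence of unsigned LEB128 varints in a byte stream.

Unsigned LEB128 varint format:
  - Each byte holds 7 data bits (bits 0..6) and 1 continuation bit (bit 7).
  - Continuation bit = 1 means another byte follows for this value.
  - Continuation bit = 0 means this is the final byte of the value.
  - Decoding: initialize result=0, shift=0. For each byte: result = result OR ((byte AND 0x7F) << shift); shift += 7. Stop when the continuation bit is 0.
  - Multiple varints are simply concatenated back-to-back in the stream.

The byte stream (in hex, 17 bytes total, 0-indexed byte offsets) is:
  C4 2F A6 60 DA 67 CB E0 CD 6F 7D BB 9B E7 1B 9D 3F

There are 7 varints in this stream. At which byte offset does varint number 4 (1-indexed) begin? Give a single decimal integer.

  byte[0]=0xC4 cont=1 payload=0x44=68: acc |= 68<<0 -> acc=68 shift=7
  byte[1]=0x2F cont=0 payload=0x2F=47: acc |= 47<<7 -> acc=6084 shift=14 [end]
Varint 1: bytes[0:2] = C4 2F -> value 6084 (2 byte(s))
  byte[2]=0xA6 cont=1 payload=0x26=38: acc |= 38<<0 -> acc=38 shift=7
  byte[3]=0x60 cont=0 payload=0x60=96: acc |= 96<<7 -> acc=12326 shift=14 [end]
Varint 2: bytes[2:4] = A6 60 -> value 12326 (2 byte(s))
  byte[4]=0xDA cont=1 payload=0x5A=90: acc |= 90<<0 -> acc=90 shift=7
  byte[5]=0x67 cont=0 payload=0x67=103: acc |= 103<<7 -> acc=13274 shift=14 [end]
Varint 3: bytes[4:6] = DA 67 -> value 13274 (2 byte(s))
  byte[6]=0xCB cont=1 payload=0x4B=75: acc |= 75<<0 -> acc=75 shift=7
  byte[7]=0xE0 cont=1 payload=0x60=96: acc |= 96<<7 -> acc=12363 shift=14
  byte[8]=0xCD cont=1 payload=0x4D=77: acc |= 77<<14 -> acc=1273931 shift=21
  byte[9]=0x6F cont=0 payload=0x6F=111: acc |= 111<<21 -> acc=234057803 shift=28 [end]
Varint 4: bytes[6:10] = CB E0 CD 6F -> value 234057803 (4 byte(s))
  byte[10]=0x7D cont=0 payload=0x7D=125: acc |= 125<<0 -> acc=125 shift=7 [end]
Varint 5: bytes[10:11] = 7D -> value 125 (1 byte(s))
  byte[11]=0xBB cont=1 payload=0x3B=59: acc |= 59<<0 -> acc=59 shift=7
  byte[12]=0x9B cont=1 payload=0x1B=27: acc |= 27<<7 -> acc=3515 shift=14
  byte[13]=0xE7 cont=1 payload=0x67=103: acc |= 103<<14 -> acc=1691067 shift=21
  byte[14]=0x1B cont=0 payload=0x1B=27: acc |= 27<<21 -> acc=58314171 shift=28 [end]
Varint 6: bytes[11:15] = BB 9B E7 1B -> value 58314171 (4 byte(s))
  byte[15]=0x9D cont=1 payload=0x1D=29: acc |= 29<<0 -> acc=29 shift=7
  byte[16]=0x3F cont=0 payload=0x3F=63: acc |= 63<<7 -> acc=8093 shift=14 [end]
Varint 7: bytes[15:17] = 9D 3F -> value 8093 (2 byte(s))

Answer: 6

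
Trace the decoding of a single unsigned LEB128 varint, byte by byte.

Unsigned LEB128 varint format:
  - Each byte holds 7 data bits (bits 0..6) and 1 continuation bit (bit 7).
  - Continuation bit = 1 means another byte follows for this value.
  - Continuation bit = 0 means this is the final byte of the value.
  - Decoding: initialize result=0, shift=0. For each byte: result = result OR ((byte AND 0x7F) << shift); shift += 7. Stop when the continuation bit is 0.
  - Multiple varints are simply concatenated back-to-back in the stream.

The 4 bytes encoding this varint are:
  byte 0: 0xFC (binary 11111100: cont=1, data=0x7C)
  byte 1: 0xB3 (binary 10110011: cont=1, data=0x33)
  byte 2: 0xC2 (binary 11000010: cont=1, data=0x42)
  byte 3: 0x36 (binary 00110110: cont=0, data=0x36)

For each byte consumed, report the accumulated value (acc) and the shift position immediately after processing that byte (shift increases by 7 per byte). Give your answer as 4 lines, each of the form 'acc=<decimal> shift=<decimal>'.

Answer: acc=124 shift=7
acc=6652 shift=14
acc=1087996 shift=21
acc=114334204 shift=28

Derivation:
byte 0=0xFC: payload=0x7C=124, contrib = 124<<0 = 124; acc -> 124, shift -> 7
byte 1=0xB3: payload=0x33=51, contrib = 51<<7 = 6528; acc -> 6652, shift -> 14
byte 2=0xC2: payload=0x42=66, contrib = 66<<14 = 1081344; acc -> 1087996, shift -> 21
byte 3=0x36: payload=0x36=54, contrib = 54<<21 = 113246208; acc -> 114334204, shift -> 28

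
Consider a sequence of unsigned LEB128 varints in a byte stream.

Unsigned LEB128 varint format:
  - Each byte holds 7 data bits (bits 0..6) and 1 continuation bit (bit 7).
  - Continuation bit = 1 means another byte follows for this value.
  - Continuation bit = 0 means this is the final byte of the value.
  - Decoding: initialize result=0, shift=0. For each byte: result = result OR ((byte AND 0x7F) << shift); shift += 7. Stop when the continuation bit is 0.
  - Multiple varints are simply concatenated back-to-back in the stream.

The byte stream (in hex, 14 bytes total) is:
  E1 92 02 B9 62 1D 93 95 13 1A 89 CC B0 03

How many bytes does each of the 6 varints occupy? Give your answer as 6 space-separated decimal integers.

  byte[0]=0xE1 cont=1 payload=0x61=97: acc |= 97<<0 -> acc=97 shift=7
  byte[1]=0x92 cont=1 payload=0x12=18: acc |= 18<<7 -> acc=2401 shift=14
  byte[2]=0x02 cont=0 payload=0x02=2: acc |= 2<<14 -> acc=35169 shift=21 [end]
Varint 1: bytes[0:3] = E1 92 02 -> value 35169 (3 byte(s))
  byte[3]=0xB9 cont=1 payload=0x39=57: acc |= 57<<0 -> acc=57 shift=7
  byte[4]=0x62 cont=0 payload=0x62=98: acc |= 98<<7 -> acc=12601 shift=14 [end]
Varint 2: bytes[3:5] = B9 62 -> value 12601 (2 byte(s))
  byte[5]=0x1D cont=0 payload=0x1D=29: acc |= 29<<0 -> acc=29 shift=7 [end]
Varint 3: bytes[5:6] = 1D -> value 29 (1 byte(s))
  byte[6]=0x93 cont=1 payload=0x13=19: acc |= 19<<0 -> acc=19 shift=7
  byte[7]=0x95 cont=1 payload=0x15=21: acc |= 21<<7 -> acc=2707 shift=14
  byte[8]=0x13 cont=0 payload=0x13=19: acc |= 19<<14 -> acc=314003 shift=21 [end]
Varint 4: bytes[6:9] = 93 95 13 -> value 314003 (3 byte(s))
  byte[9]=0x1A cont=0 payload=0x1A=26: acc |= 26<<0 -> acc=26 shift=7 [end]
Varint 5: bytes[9:10] = 1A -> value 26 (1 byte(s))
  byte[10]=0x89 cont=1 payload=0x09=9: acc |= 9<<0 -> acc=9 shift=7
  byte[11]=0xCC cont=1 payload=0x4C=76: acc |= 76<<7 -> acc=9737 shift=14
  byte[12]=0xB0 cont=1 payload=0x30=48: acc |= 48<<14 -> acc=796169 shift=21
  byte[13]=0x03 cont=0 payload=0x03=3: acc |= 3<<21 -> acc=7087625 shift=28 [end]
Varint 6: bytes[10:14] = 89 CC B0 03 -> value 7087625 (4 byte(s))

Answer: 3 2 1 3 1 4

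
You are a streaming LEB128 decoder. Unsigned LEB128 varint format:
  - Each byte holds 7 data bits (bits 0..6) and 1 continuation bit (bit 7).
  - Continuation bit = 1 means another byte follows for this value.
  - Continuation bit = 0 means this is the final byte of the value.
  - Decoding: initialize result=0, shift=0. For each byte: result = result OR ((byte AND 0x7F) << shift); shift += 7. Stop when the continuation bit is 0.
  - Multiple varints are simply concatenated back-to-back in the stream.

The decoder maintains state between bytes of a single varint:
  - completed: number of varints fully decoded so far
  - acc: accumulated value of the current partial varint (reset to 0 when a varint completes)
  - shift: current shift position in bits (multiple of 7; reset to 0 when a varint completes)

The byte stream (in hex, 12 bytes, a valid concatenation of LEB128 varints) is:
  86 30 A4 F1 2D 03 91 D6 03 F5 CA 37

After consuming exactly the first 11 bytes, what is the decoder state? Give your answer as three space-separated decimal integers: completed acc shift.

byte[0]=0x86 cont=1 payload=0x06: acc |= 6<<0 -> completed=0 acc=6 shift=7
byte[1]=0x30 cont=0 payload=0x30: varint #1 complete (value=6150); reset -> completed=1 acc=0 shift=0
byte[2]=0xA4 cont=1 payload=0x24: acc |= 36<<0 -> completed=1 acc=36 shift=7
byte[3]=0xF1 cont=1 payload=0x71: acc |= 113<<7 -> completed=1 acc=14500 shift=14
byte[4]=0x2D cont=0 payload=0x2D: varint #2 complete (value=751780); reset -> completed=2 acc=0 shift=0
byte[5]=0x03 cont=0 payload=0x03: varint #3 complete (value=3); reset -> completed=3 acc=0 shift=0
byte[6]=0x91 cont=1 payload=0x11: acc |= 17<<0 -> completed=3 acc=17 shift=7
byte[7]=0xD6 cont=1 payload=0x56: acc |= 86<<7 -> completed=3 acc=11025 shift=14
byte[8]=0x03 cont=0 payload=0x03: varint #4 complete (value=60177); reset -> completed=4 acc=0 shift=0
byte[9]=0xF5 cont=1 payload=0x75: acc |= 117<<0 -> completed=4 acc=117 shift=7
byte[10]=0xCA cont=1 payload=0x4A: acc |= 74<<7 -> completed=4 acc=9589 shift=14

Answer: 4 9589 14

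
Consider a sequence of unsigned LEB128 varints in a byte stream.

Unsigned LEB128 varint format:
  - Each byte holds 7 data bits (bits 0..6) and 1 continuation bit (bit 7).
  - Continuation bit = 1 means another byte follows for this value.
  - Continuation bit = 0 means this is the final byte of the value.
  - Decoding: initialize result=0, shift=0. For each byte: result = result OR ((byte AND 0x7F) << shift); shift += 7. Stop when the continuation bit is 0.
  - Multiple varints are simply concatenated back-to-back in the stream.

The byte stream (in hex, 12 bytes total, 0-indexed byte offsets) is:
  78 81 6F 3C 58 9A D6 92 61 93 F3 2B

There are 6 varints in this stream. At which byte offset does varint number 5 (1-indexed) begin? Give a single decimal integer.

  byte[0]=0x78 cont=0 payload=0x78=120: acc |= 120<<0 -> acc=120 shift=7 [end]
Varint 1: bytes[0:1] = 78 -> value 120 (1 byte(s))
  byte[1]=0x81 cont=1 payload=0x01=1: acc |= 1<<0 -> acc=1 shift=7
  byte[2]=0x6F cont=0 payload=0x6F=111: acc |= 111<<7 -> acc=14209 shift=14 [end]
Varint 2: bytes[1:3] = 81 6F -> value 14209 (2 byte(s))
  byte[3]=0x3C cont=0 payload=0x3C=60: acc |= 60<<0 -> acc=60 shift=7 [end]
Varint 3: bytes[3:4] = 3C -> value 60 (1 byte(s))
  byte[4]=0x58 cont=0 payload=0x58=88: acc |= 88<<0 -> acc=88 shift=7 [end]
Varint 4: bytes[4:5] = 58 -> value 88 (1 byte(s))
  byte[5]=0x9A cont=1 payload=0x1A=26: acc |= 26<<0 -> acc=26 shift=7
  byte[6]=0xD6 cont=1 payload=0x56=86: acc |= 86<<7 -> acc=11034 shift=14
  byte[7]=0x92 cont=1 payload=0x12=18: acc |= 18<<14 -> acc=305946 shift=21
  byte[8]=0x61 cont=0 payload=0x61=97: acc |= 97<<21 -> acc=203729690 shift=28 [end]
Varint 5: bytes[5:9] = 9A D6 92 61 -> value 203729690 (4 byte(s))
  byte[9]=0x93 cont=1 payload=0x13=19: acc |= 19<<0 -> acc=19 shift=7
  byte[10]=0xF3 cont=1 payload=0x73=115: acc |= 115<<7 -> acc=14739 shift=14
  byte[11]=0x2B cont=0 payload=0x2B=43: acc |= 43<<14 -> acc=719251 shift=21 [end]
Varint 6: bytes[9:12] = 93 F3 2B -> value 719251 (3 byte(s))

Answer: 5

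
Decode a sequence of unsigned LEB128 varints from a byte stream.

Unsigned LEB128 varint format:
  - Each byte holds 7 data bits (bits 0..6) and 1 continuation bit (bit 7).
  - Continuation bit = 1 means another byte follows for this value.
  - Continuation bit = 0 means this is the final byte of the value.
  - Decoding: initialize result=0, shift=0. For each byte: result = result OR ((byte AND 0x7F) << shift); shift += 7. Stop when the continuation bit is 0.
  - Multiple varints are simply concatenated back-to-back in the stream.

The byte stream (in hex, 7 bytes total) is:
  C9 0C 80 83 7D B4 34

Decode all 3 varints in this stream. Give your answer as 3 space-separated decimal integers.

  byte[0]=0xC9 cont=1 payload=0x49=73: acc |= 73<<0 -> acc=73 shift=7
  byte[1]=0x0C cont=0 payload=0x0C=12: acc |= 12<<7 -> acc=1609 shift=14 [end]
Varint 1: bytes[0:2] = C9 0C -> value 1609 (2 byte(s))
  byte[2]=0x80 cont=1 payload=0x00=0: acc |= 0<<0 -> acc=0 shift=7
  byte[3]=0x83 cont=1 payload=0x03=3: acc |= 3<<7 -> acc=384 shift=14
  byte[4]=0x7D cont=0 payload=0x7D=125: acc |= 125<<14 -> acc=2048384 shift=21 [end]
Varint 2: bytes[2:5] = 80 83 7D -> value 2048384 (3 byte(s))
  byte[5]=0xB4 cont=1 payload=0x34=52: acc |= 52<<0 -> acc=52 shift=7
  byte[6]=0x34 cont=0 payload=0x34=52: acc |= 52<<7 -> acc=6708 shift=14 [end]
Varint 3: bytes[5:7] = B4 34 -> value 6708 (2 byte(s))

Answer: 1609 2048384 6708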